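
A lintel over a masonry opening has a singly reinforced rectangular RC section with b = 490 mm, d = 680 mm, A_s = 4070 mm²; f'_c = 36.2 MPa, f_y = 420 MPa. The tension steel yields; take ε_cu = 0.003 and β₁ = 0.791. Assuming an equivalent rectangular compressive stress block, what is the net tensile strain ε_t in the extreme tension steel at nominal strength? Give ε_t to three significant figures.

ε_t ≈ 0.0112

a = A_s f_y/(0.85 f'_c b) = 113.38 mm.
β₁ = 0.791, so c = a/β₁ = 113.38/0.791 = 143.34 mm.
From the linear strain diagram with ε_cu = 0.003: ε_t = 0.003 (d − c)/c = 0.003 × (680 − 143.34)/143.34 = 0.0112.
Since ε_t ≥ 0.005, the section is tension-controlled.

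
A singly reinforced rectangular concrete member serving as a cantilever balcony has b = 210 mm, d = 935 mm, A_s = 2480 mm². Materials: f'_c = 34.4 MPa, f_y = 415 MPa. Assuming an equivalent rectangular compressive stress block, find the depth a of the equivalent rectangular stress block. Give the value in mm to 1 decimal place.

a ≈ 167.6 mm

T = A_s f_y = 2480 × 415 = 1029200 N = 1029.2 kN.
Setting C = 0.85 f'_c a b equal to T: a = 1029200/(0.85 × 34.4 × 210) = 167.6 mm.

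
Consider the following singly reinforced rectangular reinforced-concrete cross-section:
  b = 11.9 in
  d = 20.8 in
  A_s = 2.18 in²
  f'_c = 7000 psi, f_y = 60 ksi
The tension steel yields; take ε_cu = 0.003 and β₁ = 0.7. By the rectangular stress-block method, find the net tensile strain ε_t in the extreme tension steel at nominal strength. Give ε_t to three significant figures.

a = A_s f_y/(0.85 f'_c b) = 1.847 in.
β₁ = 0.7, so c = a/β₁ = 1.847/0.7 = 2.639 in.
From the linear strain diagram with ε_cu = 0.003: ε_t = 0.003 (d − c)/c = 0.003 × (20.8 − 2.639)/2.639 = 0.0206.
Since ε_t ≥ 0.005, the section is tension-controlled.

ε_t ≈ 0.0206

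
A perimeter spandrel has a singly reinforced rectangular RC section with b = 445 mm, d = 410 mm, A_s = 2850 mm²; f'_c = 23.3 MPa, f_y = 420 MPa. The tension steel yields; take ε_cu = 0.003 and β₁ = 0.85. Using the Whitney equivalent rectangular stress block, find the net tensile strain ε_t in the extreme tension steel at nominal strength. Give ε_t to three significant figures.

ε_t ≈ 0.00470

a = A_s f_y/(0.85 f'_c b) = 135.82 mm.
β₁ = 0.85, so c = a/β₁ = 135.82/0.85 = 159.79 mm.
From the linear strain diagram with ε_cu = 0.003: ε_t = 0.003 (d − c)/c = 0.003 × (410 − 159.79)/159.79 = 0.00470.
ε_t is between 0.004 and 0.005 — transition zone.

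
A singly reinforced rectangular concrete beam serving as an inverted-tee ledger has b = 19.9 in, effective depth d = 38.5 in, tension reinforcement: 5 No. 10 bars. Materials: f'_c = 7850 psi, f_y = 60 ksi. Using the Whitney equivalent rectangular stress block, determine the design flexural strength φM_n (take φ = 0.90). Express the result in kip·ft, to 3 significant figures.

φM_n ≈ 1060 kip·ft

A_s = 5 × 1.27 = 6.35 in².
T = A_s f_y = 6.35 × 60 = 381 kips.
a = T/(0.85 f'_c b) = 381/(0.85 × 7.85 × 19.9) = 2.869 in.
M_n = T(d − a/2) = 381 × (38.5 − 1.4345) = 14122.0 kip·in = 14122.0/12 = 1176.83 kip·ft.
φM_n = 0.90 × 1176.83 = 1059.15 kip·ft.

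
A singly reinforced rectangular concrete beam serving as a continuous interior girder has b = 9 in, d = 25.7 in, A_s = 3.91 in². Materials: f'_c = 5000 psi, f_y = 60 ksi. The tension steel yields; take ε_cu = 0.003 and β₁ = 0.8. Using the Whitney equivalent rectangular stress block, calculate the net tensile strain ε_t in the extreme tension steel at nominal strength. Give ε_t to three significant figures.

ε_t ≈ 0.00706

a = A_s f_y/(0.85 f'_c b) = 6.133 in.
β₁ = 0.8, so c = a/β₁ = 6.133/0.8 = 7.666 in.
From the linear strain diagram with ε_cu = 0.003: ε_t = 0.003 (d − c)/c = 0.003 × (25.7 − 7.666)/7.666 = 0.00706.
Since ε_t ≥ 0.005, the section is tension-controlled.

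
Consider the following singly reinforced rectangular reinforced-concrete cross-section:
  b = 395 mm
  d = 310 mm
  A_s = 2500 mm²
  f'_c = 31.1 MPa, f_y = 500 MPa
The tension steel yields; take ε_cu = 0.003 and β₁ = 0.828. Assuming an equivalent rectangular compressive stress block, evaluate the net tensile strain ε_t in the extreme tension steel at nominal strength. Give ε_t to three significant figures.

ε_t ≈ 0.00343

a = A_s f_y/(0.85 f'_c b) = 119.71 mm.
β₁ = 0.828, so c = a/β₁ = 119.71/0.828 = 144.58 mm.
From the linear strain diagram with ε_cu = 0.003: ε_t = 0.003 (d − c)/c = 0.003 × (310 − 144.58)/144.58 = 0.00343.
ε_t < 0.004 — the section is over-reinforced for flexure under ACI limits.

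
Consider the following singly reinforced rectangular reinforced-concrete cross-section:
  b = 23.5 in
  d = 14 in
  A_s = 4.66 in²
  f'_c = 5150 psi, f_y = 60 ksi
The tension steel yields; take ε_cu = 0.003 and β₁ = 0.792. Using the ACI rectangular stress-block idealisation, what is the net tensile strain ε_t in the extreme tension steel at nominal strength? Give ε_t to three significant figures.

ε_t ≈ 0.00924

a = A_s f_y/(0.85 f'_c b) = 2.718 in.
β₁ = 0.792, so c = a/β₁ = 2.718/0.792 = 3.432 in.
From the linear strain diagram with ε_cu = 0.003: ε_t = 0.003 (d − c)/c = 0.003 × (14 − 3.432)/3.432 = 0.00924.
Since ε_t ≥ 0.005, the section is tension-controlled.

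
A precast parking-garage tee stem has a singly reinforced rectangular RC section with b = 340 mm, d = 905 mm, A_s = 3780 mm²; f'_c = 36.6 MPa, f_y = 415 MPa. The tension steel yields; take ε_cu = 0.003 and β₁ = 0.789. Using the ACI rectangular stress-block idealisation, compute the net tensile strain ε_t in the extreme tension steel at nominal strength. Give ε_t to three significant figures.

ε_t ≈ 0.0114

a = A_s f_y/(0.85 f'_c b) = 148.31 mm.
β₁ = 0.789, so c = a/β₁ = 148.31/0.789 = 187.97 mm.
From the linear strain diagram with ε_cu = 0.003: ε_t = 0.003 (d − c)/c = 0.003 × (905 − 187.97)/187.97 = 0.0114.
Since ε_t ≥ 0.005, the section is tension-controlled.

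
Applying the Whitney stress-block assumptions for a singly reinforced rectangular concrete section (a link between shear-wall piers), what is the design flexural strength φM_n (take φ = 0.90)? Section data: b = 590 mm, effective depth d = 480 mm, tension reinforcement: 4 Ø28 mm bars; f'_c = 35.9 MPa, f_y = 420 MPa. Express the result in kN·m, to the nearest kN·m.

A_s = 4 × 616 = 2464 mm².
T = A_s f_y = 2464 × 420 = 1034880 N = 1034.88 kN.
From C = T: a = T/(0.85 f'_c b) = 1034880/(0.85 × 35.9 × 590) = 57.48 mm.
M_n = T(d − a/2) = 1034.88 kN × (480 − 28.74) mm = 467.00 kN·m.
φM_n = 0.90 × 467.00 = 420.30 kN·m.

φM_n ≈ 420 kN·m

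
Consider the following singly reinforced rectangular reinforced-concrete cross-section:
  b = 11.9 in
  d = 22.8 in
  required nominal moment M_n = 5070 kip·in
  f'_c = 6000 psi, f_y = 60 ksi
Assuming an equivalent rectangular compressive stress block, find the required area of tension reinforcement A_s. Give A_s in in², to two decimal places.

From M_n = 0.85 f'_c a b (d − a/2):
a = d − √(d² − 2M_n/(0.85 f'_c b)) = 22.8 − √(22.8² − 2 × 5070/(0.85 × 6 × 11.9)) = 4.018 in.
A_s = 0.85 f'_c a b / f_y = 0.85 × 6 × 4.018 × 11.9 / 60 = 4.064 in².

A_s ≈ 4.06 in²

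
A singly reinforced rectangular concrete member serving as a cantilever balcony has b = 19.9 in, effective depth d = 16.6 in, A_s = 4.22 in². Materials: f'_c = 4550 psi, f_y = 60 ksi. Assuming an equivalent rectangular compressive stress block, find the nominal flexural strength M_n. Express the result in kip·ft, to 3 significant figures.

T = A_s f_y = 4.22 × 60 = 253.2 kips.
a = T/(0.85 f'_c b) = 253.2/(0.85 × 4.55 × 19.9) = 3.290 in.
M_n = T(d − a/2) = 253.2 × (16.6 − 1.645) = 3786.6 kip·in = 3786.6/12 = 315.55 kip·ft.

M_n ≈ 316 kip·ft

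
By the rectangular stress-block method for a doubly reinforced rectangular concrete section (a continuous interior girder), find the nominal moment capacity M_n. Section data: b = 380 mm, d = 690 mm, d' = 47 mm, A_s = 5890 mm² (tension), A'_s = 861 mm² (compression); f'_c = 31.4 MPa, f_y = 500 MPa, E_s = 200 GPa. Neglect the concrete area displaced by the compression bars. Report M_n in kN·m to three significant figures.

M_n ≈ 1700 kN·m

Assume both tension and compression steel yield.
Net tension couple steel: A_s − A'_s = 5029 mm².
a = (A_s − A'_s) f_y / (0.85 f'_c b) = 2514500/(0.85 × 31.4 × 380) = 247.92 mm.
c = a/β₁ = 247.92/0.826 = 300.15 mm; ε'_s = 0.003(c − d')/c = 0.0025 ≥ f_y/E_s = 0.0025, so compression steel does yield.
M_n = (A_s − A'_s) f_y (d − a/2) + A'_s f_y (d − d') = [2514500 × (690 − 123.96) + 430500 × (690 − 47)] × 10⁻⁶ = 1423.31 + 276.81 = 1700.12 kN·m.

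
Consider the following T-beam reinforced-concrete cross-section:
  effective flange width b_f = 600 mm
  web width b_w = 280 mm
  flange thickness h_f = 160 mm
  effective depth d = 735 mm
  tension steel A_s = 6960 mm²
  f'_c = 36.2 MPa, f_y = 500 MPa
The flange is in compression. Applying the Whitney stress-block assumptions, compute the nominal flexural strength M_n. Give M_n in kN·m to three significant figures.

M_n ≈ 2220 kN·m

Tension: T = A_s f_y = 6960 × 500 = 3480000 N.
Try a within the flange: a = T/(0.85 f'_c b_f) = 3480000/(0.85 × 36.2 × 600) = 188.50 mm.
a = 188.50 > h_f = 160 mm: the block extends into the web. Split into flange-overhang and web parts.
C_f = 0.85 f'_c (b_f − b_w) h_f = 0.85 × 36.2 × (600 − 280) × 160 = 1575424 N.
Remaining web compression depth: a_w = (T − C_f)/(0.85 f'_c b_w) = (3480000 − 1575424)/(0.85 × 36.2 × 280) = 221.06 mm.
M_n = C_f(d − h_f/2) + (T − C_f)(d − a_w/2) = 1575424 × (735 − 80) + 1904576 × (735 − 110.53) = 1031.90 + 1189.35 = 2221.25 × 10⁶ N·mm.
M_n = 2221.25 kN·m.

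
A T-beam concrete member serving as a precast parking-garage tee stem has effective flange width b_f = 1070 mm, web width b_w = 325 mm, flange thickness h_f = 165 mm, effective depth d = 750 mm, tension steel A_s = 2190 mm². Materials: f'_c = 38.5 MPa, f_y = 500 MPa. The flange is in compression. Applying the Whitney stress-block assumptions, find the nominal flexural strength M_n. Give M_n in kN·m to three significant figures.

Tension: T = A_s f_y = 2190 × 500 = 1095000 N.
Try a within the flange: a = T/(0.85 f'_c b_f) = 1095000/(0.85 × 38.5 × 1070) = 31.27 mm.
Since a = 31.27 ≤ h_f = 165 mm, the stress block lies entirely in the flange; analyse as a rectangular beam of width b_f.
M_n = T(d − a/2) = 1095000 × (750 − 15.635) = 804.13 × 10⁶ N·mm.
M_n = 804.13 kN·m.

M_n ≈ 804 kN·m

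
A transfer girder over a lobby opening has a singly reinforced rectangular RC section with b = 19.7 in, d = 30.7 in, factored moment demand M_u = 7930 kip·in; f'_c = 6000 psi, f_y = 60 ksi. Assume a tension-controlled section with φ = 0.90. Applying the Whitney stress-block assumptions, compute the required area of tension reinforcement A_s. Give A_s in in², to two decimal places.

A_s ≈ 5.03 in²

M_n = M_u/φ = 7930/0.90 = 8811.11 kip·in.
From M_n = 0.85 f'_c a b (d − a/2):
a = d − √(d² − 2M_n/(0.85 f'_c b)) = 30.7 − √(30.7² − 2 × 8811.11/(0.85 × 6 × 19.7)) = 3.004 in.
A_s = 0.85 f'_c a b / f_y = 0.85 × 6 × 3.004 × 19.7 / 60 = 5.030 in².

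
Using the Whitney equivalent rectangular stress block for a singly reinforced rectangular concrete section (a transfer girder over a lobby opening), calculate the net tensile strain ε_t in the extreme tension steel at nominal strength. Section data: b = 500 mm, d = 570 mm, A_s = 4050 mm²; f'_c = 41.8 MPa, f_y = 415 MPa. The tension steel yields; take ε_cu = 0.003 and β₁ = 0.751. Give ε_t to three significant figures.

a = A_s f_y/(0.85 f'_c b) = 94.61 mm.
β₁ = 0.751, so c = a/β₁ = 94.61/0.751 = 125.98 mm.
From the linear strain diagram with ε_cu = 0.003: ε_t = 0.003 (d − c)/c = 0.003 × (570 − 125.98)/125.98 = 0.0106.
Since ε_t ≥ 0.005, the section is tension-controlled.

ε_t ≈ 0.0106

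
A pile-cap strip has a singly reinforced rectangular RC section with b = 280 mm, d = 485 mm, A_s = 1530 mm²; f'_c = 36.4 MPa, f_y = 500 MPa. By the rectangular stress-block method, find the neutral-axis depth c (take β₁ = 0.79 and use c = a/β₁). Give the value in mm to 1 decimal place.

T = A_s f_y = 1530 × 500 = 765000 N = 765 kN.
Setting C = 0.85 f'_c a b equal to T: a = 765000/(0.85 × 36.4 × 280) = 88.305 mm.
With β₁ = 0.79, c = a/β₁ = 88.305/0.79 = 111.8 mm.

c ≈ 111.8 mm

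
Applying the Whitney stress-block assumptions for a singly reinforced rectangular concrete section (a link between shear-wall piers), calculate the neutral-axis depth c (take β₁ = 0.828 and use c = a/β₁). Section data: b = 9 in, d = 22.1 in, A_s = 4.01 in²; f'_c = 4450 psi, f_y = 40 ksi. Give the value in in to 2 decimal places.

c ≈ 5.69 in

T = A_s f_y = 4.01 × 40 = 160.4 kips.
a = T/(0.85 f'_c b) = 160.4/(0.85 × 4.45 × 9) = 4.7118 in.
With β₁ = 0.828, c = a/β₁ = 4.7118/0.828 = 5.69 in.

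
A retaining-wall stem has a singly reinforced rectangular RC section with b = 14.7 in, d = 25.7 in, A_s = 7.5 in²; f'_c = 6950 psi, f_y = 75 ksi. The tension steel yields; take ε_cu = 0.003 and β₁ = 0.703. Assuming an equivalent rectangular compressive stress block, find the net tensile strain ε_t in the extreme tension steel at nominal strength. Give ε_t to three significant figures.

a = A_s f_y/(0.85 f'_c b) = 6.477 in.
β₁ = 0.703, so c = a/β₁ = 6.477/0.703 = 9.213 in.
From the linear strain diagram with ε_cu = 0.003: ε_t = 0.003 (d − c)/c = 0.003 × (25.7 − 9.213)/9.213 = 0.00537.
Since ε_t ≥ 0.005, the section is tension-controlled.

ε_t ≈ 0.00537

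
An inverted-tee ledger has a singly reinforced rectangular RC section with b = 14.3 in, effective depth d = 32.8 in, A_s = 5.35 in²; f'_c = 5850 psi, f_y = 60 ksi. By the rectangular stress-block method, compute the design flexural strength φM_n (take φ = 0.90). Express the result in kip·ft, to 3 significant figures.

φM_n ≈ 735 kip·ft

T = A_s f_y = 5.35 × 60 = 321 kips.
a = T/(0.85 f'_c b) = 321/(0.85 × 5.85 × 14.3) = 4.514 in.
M_n = T(d − a/2) = 321 × (32.8 − 2.257) = 9804.3 kip·in = 9804.3/12 = 817.03 kip·ft.
φM_n = 0.90 × 817.03 = 735.33 kip·ft.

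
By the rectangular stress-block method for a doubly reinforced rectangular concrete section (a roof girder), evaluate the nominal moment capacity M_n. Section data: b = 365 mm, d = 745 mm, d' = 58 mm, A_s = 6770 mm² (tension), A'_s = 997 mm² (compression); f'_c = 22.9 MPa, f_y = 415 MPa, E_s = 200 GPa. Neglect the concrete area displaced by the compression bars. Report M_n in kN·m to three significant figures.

Assume both tension and compression steel yield.
Net tension couple steel: A_s − A'_s = 5773 mm².
a = (A_s − A'_s) f_y / (0.85 f'_c b) = 2395795/(0.85 × 22.9 × 365) = 337.21 mm.
c = a/β₁ = 337.21/0.85 = 396.72 mm; ε'_s = 0.003(c − d')/c = 0.0026 ≥ f_y/E_s = 0.0021, so compression steel does yield.
M_n = (A_s − A'_s) f_y (d − a/2) + A'_s f_y (d − d') = [2395795 × (745 − 168.605) + 413755 × (745 − 58)] × 10⁻⁶ = 1380.92 + 284.25 = 1665.17 kN·m.

M_n ≈ 1670 kN·m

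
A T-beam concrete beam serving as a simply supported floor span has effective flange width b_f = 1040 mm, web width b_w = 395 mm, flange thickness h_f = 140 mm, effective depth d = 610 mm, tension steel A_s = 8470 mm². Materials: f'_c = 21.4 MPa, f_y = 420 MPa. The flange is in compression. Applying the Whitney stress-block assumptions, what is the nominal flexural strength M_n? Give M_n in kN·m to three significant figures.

Tension: T = A_s f_y = 8470 × 420 = 3557400 N.
Try a within the flange: a = T/(0.85 f'_c b_f) = 3557400/(0.85 × 21.4 × 1040) = 188.05 mm.
a = 188.05 > h_f = 140 mm: the block extends into the web. Split into flange-overhang and web parts.
C_f = 0.85 f'_c (b_f − b_w) h_f = 0.85 × 21.4 × (1040 − 395) × 140 = 1642557 N.
Remaining web compression depth: a_w = (T − C_f)/(0.85 f'_c b_w) = (3557400 − 1642557)/(0.85 × 21.4 × 395) = 266.50 mm.
M_n = C_f(d − h_f/2) + (T − C_f)(d − a_w/2) = 1642557 × (610 − 70) + 1914843 × (610 − 133.25) = 886.98 + 912.90 = 1799.88 × 10⁶ N·mm.
M_n = 1799.88 kN·m.

M_n ≈ 1800 kN·m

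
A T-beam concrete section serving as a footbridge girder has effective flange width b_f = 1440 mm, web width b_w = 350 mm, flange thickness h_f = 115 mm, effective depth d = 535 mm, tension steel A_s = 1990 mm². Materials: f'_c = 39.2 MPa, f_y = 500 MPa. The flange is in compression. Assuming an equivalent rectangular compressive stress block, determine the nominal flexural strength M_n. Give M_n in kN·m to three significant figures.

M_n ≈ 522 kN·m

Tension: T = A_s f_y = 1990 × 500 = 995000 N.
Try a within the flange: a = T/(0.85 f'_c b_f) = 995000/(0.85 × 39.2 × 1440) = 20.74 mm.
Since a = 20.74 ≤ h_f = 115 mm, the stress block lies entirely in the flange; analyse as a rectangular beam of width b_f.
M_n = T(d − a/2) = 995000 × (535 − 10.37) = 522.01 × 10⁶ N·mm.
M_n = 522.01 kN·m.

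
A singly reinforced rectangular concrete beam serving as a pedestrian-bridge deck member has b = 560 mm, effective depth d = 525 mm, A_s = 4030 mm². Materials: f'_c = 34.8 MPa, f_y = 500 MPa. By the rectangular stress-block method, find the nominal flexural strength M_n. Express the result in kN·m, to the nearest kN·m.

T = A_s f_y = 4030 × 500 = 2015000 N = 2015 kN.
From C = T: a = T/(0.85 f'_c b) = 2015000/(0.85 × 34.8 × 560) = 121.64 mm.
M_n = T(d − a/2) = 2015 kN × (525 − 60.82) mm = 935.32 kN·m.

M_n ≈ 935 kN·m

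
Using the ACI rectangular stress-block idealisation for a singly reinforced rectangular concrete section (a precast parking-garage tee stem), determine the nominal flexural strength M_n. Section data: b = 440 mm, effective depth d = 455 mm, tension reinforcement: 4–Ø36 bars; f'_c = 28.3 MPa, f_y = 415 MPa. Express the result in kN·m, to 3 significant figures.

M_n ≈ 634 kN·m

A_s = 4 × 1018 = 4072 mm².
T = A_s f_y = 4072 × 415 = 1689880 N = 1689.88 kN.
From C = T: a = T/(0.85 f'_c b) = 1689880/(0.85 × 28.3 × 440) = 159.66 mm.
M_n = T(d − a/2) = 1689.88 kN × (455 − 79.83) mm = 633.99 kN·m.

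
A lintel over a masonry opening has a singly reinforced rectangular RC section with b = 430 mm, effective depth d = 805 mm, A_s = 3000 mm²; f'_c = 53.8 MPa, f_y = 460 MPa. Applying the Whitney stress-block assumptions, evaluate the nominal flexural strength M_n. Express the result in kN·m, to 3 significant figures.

M_n ≈ 1060 kN·m

T = A_s f_y = 3000 × 460 = 1380000 N = 1380 kN.
From C = T: a = T/(0.85 f'_c b) = 1380000/(0.85 × 53.8 × 430) = 70.18 mm.
M_n = T(d − a/2) = 1380 kN × (805 − 35.09) mm = 1062.48 kN·m.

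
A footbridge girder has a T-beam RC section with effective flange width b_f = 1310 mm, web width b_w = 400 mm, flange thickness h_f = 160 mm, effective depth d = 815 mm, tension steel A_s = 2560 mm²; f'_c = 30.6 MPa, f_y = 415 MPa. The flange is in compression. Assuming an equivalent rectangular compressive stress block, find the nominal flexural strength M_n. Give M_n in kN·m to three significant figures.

Tension: T = A_s f_y = 2560 × 415 = 1062400 N.
Try a within the flange: a = T/(0.85 f'_c b_f) = 1062400/(0.85 × 30.6 × 1310) = 31.18 mm.
Since a = 31.18 ≤ h_f = 160 mm, the stress block lies entirely in the flange; analyse as a rectangular beam of width b_f.
M_n = T(d − a/2) = 1062400 × (815 − 15.59) = 849.29 × 10⁶ N·mm.
M_n = 849.29 kN·m.

M_n ≈ 849 kN·m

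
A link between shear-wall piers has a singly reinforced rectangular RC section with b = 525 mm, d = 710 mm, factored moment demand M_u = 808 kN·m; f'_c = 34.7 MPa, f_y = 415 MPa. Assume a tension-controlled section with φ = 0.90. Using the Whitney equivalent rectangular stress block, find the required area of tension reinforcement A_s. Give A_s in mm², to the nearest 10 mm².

A_s ≈ 3250 mm²

M_n = M_u/φ = 808/0.90 = 897.778 kN·m.
With M_n = 0.85 f'_c a b (d − a/2), solve the quadratic for a:
a = d − √(d² − 2M_n/(0.85 f'_c b)) = 710 − √(710² − 2 × 897.778×10⁶/(0.85 × 34.7 × 525)) = 86.99 mm.
A_s = 0.85 f'_c a b / f_y = 0.85 × 34.7 × 86.99 × 525 / 415 = 3245.9 mm².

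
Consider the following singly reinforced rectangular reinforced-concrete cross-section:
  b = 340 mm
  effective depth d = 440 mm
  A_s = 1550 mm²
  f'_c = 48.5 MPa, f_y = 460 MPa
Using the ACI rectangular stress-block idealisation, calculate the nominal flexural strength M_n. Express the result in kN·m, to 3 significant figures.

T = A_s f_y = 1550 × 460 = 713000 N = 713 kN.
From C = T: a = T/(0.85 f'_c b) = 713000/(0.85 × 48.5 × 340) = 50.87 mm.
M_n = T(d − a/2) = 713 kN × (440 − 25.435) mm = 295.58 kN·m.

M_n ≈ 296 kN·m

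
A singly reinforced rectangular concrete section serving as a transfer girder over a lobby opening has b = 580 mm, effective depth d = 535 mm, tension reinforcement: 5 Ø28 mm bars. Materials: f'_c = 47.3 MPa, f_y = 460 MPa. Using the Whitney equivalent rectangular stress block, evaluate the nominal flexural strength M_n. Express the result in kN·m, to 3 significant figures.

M_n ≈ 715 kN·m

A_s = 5 × 616 = 3080 mm².
T = A_s f_y = 3080 × 460 = 1416800 N = 1416.8 kN.
From C = T: a = T/(0.85 f'_c b) = 1416800/(0.85 × 47.3 × 580) = 60.76 mm.
M_n = T(d − a/2) = 1416.8 kN × (535 − 30.38) mm = 714.95 kN·m.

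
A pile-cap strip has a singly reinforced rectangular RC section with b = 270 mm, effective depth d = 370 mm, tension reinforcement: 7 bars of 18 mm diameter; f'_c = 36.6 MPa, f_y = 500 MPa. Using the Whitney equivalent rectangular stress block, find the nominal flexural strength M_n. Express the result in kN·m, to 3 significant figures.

A_s = 7 × 254 = 1778 mm².
T = A_s f_y = 1778 × 500 = 889000 N = 889 kN.
From C = T: a = T/(0.85 f'_c b) = 889000/(0.85 × 36.6 × 270) = 105.84 mm.
M_n = T(d − a/2) = 889 kN × (370 − 52.92) mm = 281.88 kN·m.

M_n ≈ 282 kN·m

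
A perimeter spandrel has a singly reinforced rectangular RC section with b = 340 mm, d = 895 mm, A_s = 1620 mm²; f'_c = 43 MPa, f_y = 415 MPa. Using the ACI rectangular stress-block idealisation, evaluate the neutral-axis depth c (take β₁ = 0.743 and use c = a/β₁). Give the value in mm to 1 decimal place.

c ≈ 72.8 mm

T = A_s f_y = 1620 × 415 = 672300 N = 672.3 kN.
Setting C = 0.85 f'_c a b equal to T: a = 672300/(0.85 × 43 × 340) = 54.100 mm.
With β₁ = 0.743, c = a/β₁ = 54.100/0.743 = 72.8 mm.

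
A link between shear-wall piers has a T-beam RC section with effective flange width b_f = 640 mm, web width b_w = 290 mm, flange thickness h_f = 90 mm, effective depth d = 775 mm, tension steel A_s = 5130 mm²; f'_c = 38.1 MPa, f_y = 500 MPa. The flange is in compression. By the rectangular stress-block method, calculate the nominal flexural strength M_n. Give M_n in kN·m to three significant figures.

Tension: T = A_s f_y = 5130 × 500 = 2565000 N.
Try a within the flange: a = T/(0.85 f'_c b_f) = 2565000/(0.85 × 38.1 × 640) = 123.76 mm.
a = 123.76 > h_f = 90 mm: the block extends into the web. Split into flange-overhang and web parts.
C_f = 0.85 f'_c (b_f − b_w) h_f = 0.85 × 38.1 × (640 − 290) × 90 = 1020128 N.
Remaining web compression depth: a_w = (T − C_f)/(0.85 f'_c b_w) = (2565000 − 1020128)/(0.85 × 38.1 × 290) = 164.49 mm.
M_n = C_f(d − h_f/2) + (T − C_f)(d − a_w/2) = 1020128 × (775 − 45) + 1544872 × (775 − 82.245) = 744.69 + 1070.22 = 1814.91 × 10⁶ N·mm.
M_n = 1814.91 kN·m.

M_n ≈ 1810 kN·m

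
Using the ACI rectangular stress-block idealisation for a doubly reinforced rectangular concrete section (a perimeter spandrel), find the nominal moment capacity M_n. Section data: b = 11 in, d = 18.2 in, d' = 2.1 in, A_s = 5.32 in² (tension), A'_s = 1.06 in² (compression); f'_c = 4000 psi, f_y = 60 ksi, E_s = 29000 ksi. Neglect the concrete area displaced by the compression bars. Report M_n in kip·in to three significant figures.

M_n ≈ 4800 kip·in

Assume both steels yield.
a = (A_s − A'_s) f_y/(0.85 f'_c b) = (5.32 − 1.06) × 60/(0.85 × 4 × 11) = 6.834 in.
c = a/β₁ = 6.834/0.85 = 8.040 in; ε'_s = 0.003(c − d')/c = 0.0022 ≥ ε_y = 0.0021, so the compression steel yields.
M_n = (A_s − A'_s) f_y (d − a/2) + A'_s f_y (d − d') = 255.6 × (18.2 − 3.417) + 63.6 × (18.2 − 2.1) = 3778.5 + 1024.0 = 4802.5 kip·in.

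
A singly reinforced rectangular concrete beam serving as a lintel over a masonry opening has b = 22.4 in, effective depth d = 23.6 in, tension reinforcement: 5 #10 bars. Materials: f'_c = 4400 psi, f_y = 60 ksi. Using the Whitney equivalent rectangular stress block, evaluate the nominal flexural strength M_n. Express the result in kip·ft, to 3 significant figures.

M_n ≈ 677 kip·ft

A_s = 5 × 1.27 = 6.35 in².
T = A_s f_y = 6.35 × 60 = 381 kips.
a = T/(0.85 f'_c b) = 381/(0.85 × 4.4 × 22.4) = 4.548 in.
M_n = T(d − a/2) = 381 × (23.6 − 2.274) = 8125.2 kip·in = 8125.2/12 = 677.10 kip·ft.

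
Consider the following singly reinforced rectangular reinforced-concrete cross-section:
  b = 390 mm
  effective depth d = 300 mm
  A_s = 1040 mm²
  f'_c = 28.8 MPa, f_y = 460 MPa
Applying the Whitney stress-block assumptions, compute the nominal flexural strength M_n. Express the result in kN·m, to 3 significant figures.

T = A_s f_y = 1040 × 460 = 478400 N = 478.4 kN.
From C = T: a = T/(0.85 f'_c b) = 478400/(0.85 × 28.8 × 390) = 50.11 mm.
M_n = T(d − a/2) = 478.4 kN × (300 − 25.055) mm = 131.53 kN·m.

M_n ≈ 132 kN·m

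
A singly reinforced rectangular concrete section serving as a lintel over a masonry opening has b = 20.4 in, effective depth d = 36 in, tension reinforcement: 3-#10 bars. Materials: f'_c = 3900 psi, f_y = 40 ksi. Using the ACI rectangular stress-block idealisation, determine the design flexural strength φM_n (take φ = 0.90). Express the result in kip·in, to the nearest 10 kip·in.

φM_n ≈ 4780 kip·in

A_s = 3 × 1.27 = 3.81 in².
T = A_s f_y = 3.81 × 40 = 152.4 kips.
a = T/(0.85 f'_c b) = 152.4/(0.85 × 3.9 × 20.4) = 2.254 in.
M_n = T(d − a/2) = 152.4 × (36 − 1.127) = 5314.6 kip·in.
φM_n = 0.90 × 5314.6 = 4783.1 kip·in.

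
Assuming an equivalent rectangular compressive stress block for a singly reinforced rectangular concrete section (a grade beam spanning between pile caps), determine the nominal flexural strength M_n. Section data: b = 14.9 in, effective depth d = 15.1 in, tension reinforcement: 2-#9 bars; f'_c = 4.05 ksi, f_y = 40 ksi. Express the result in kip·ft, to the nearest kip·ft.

M_n ≈ 95 kip·ft

A_s = 2 × 1 = 2 in².
T = A_s f_y = 2 × 40 = 80 kips.
a = T/(0.85 f'_c b) = 80/(0.85 × 4.05 × 14.9) = 1.560 in.
M_n = T(d − a/2) = 80 × (15.1 − 0.78) = 1145.6 kip·in = 1145.6/12 = 95.47 kip·ft.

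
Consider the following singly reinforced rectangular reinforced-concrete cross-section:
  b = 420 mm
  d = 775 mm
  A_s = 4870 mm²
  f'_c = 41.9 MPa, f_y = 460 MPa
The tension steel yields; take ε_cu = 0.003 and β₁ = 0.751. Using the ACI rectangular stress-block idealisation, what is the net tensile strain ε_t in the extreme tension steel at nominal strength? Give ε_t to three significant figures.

a = A_s f_y/(0.85 f'_c b) = 149.76 mm.
β₁ = 0.751, so c = a/β₁ = 149.76/0.751 = 199.41 mm.
From the linear strain diagram with ε_cu = 0.003: ε_t = 0.003 (d − c)/c = 0.003 × (775 − 199.41)/199.41 = 0.00866.
Since ε_t ≥ 0.005, the section is tension-controlled.

ε_t ≈ 0.00866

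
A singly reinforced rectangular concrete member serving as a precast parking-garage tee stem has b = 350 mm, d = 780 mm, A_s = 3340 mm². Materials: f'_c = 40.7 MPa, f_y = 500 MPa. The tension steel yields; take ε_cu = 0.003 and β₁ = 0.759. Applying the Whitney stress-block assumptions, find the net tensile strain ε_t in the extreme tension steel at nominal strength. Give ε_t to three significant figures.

ε_t ≈ 0.00988

a = A_s f_y/(0.85 f'_c b) = 137.92 mm.
β₁ = 0.759, so c = a/β₁ = 137.92/0.759 = 181.71 mm.
From the linear strain diagram with ε_cu = 0.003: ε_t = 0.003 (d − c)/c = 0.003 × (780 − 181.71)/181.71 = 0.00988.
Since ε_t ≥ 0.005, the section is tension-controlled.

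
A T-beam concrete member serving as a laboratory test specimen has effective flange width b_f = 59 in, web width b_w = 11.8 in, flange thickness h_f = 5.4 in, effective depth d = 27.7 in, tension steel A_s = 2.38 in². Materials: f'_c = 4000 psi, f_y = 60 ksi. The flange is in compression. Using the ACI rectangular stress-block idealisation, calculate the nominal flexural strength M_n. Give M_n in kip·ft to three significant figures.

M_n ≈ 325 kip·ft

Tension: T = A_s f_y = 2.38 × 60 = 142.8 kips.
Try a within the flange: a = T/(0.85 f'_c b_f) = 142.8/(0.85 × 4 × 59) = 0.712 in.
Since a = 0.712 ≤ h_f = 5.4 in, the stress block lies entirely in the flange; analyse as a rectangular beam of width b_f.
M_n = T(d − a/2) = 142.8 × (27.7 − 0.356) = 3904.7 kip·in.
M_n = 3904.7/12 = 325.39 kip·ft.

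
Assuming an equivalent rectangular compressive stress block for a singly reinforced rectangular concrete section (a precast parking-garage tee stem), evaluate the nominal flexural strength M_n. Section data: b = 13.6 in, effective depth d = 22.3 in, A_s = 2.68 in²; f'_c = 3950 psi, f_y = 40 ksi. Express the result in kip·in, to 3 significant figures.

T = A_s f_y = 2.68 × 40 = 107.2 kips.
a = T/(0.85 f'_c b) = 107.2/(0.85 × 3.95 × 13.6) = 2.348 in.
M_n = T(d − a/2) = 107.2 × (22.3 − 1.174) = 2264.7 kip·in.

M_n ≈ 2260 kip·in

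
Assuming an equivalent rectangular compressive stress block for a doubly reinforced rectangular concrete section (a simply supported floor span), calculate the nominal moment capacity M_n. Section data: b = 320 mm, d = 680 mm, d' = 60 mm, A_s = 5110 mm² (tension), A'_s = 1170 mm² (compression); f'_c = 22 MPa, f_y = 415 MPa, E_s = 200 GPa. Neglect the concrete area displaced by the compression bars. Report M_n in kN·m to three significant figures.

Assume both tension and compression steel yield.
Net tension couple steel: A_s − A'_s = 3940 mm².
a = (A_s − A'_s) f_y / (0.85 f'_c b) = 1635100/(0.85 × 22 × 320) = 273.25 mm.
c = a/β₁ = 273.25/0.85 = 321.47 mm; ε'_s = 0.003(c − d')/c = 0.0024 ≥ f_y/E_s = 0.0021, so compression steel does yield.
M_n = (A_s − A'_s) f_y (d − a/2) + A'_s f_y (d − d') = [1635100 × (680 − 136.625) + 485550 × (680 − 60)] × 10⁻⁶ = 888.47 + 301.04 = 1189.51 kN·m.

M_n ≈ 1190 kN·m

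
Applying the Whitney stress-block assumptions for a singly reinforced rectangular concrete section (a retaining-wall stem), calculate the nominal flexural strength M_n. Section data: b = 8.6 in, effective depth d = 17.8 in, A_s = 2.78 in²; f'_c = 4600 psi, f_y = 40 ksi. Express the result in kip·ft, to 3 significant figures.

T = A_s f_y = 2.78 × 40 = 111.2 kips.
a = T/(0.85 f'_c b) = 111.2/(0.85 × 4.6 × 8.6) = 3.307 in.
M_n = T(d − a/2) = 111.2 × (17.8 − 1.6535) = 1795.5 kip·in = 1795.5/12 = 149.63 kip·ft.

M_n ≈ 150 kip·ft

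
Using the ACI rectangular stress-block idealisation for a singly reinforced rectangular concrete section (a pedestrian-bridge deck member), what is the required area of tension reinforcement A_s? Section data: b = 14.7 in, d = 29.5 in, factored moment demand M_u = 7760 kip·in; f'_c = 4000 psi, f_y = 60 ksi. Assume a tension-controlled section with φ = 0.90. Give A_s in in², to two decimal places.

M_n = M_u/φ = 7760/0.90 = 8622.22 kip·in.
From M_n = 0.85 f'_c a b (d − a/2):
a = d − √(d² − 2M_n/(0.85 f'_c b)) = 29.5 − √(29.5² − 2 × 8622.22/(0.85 × 4 × 14.7)) = 6.582 in.
A_s = 0.85 f'_c a b / f_y = 0.85 × 4 × 6.582 × 14.7 / 60 = 5.483 in².

A_s ≈ 5.48 in²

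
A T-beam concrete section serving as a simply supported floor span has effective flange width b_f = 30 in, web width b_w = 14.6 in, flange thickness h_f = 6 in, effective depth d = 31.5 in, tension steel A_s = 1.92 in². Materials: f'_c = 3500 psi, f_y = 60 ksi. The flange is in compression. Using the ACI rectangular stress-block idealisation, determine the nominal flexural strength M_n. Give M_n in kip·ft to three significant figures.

M_n ≈ 296 kip·ft

Tension: T = A_s f_y = 1.92 × 60 = 115.2 kips.
Try a within the flange: a = T/(0.85 f'_c b_f) = 115.2/(0.85 × 3.5 × 30) = 1.291 in.
Since a = 1.291 ≤ h_f = 6 in, the stress block lies entirely in the flange; analyse as a rectangular beam of width b_f.
M_n = T(d − a/2) = 115.2 × (31.5 − 0.6455) = 3554.4 kip·in.
M_n = 3554.4/12 = 296.20 kip·ft.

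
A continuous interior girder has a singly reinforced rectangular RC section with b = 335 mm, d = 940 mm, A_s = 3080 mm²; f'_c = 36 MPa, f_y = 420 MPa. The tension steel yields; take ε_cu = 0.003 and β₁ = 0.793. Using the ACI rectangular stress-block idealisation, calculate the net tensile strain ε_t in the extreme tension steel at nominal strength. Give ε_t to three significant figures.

a = A_s f_y/(0.85 f'_c b) = 126.19 mm.
β₁ = 0.793, so c = a/β₁ = 126.19/0.793 = 159.13 mm.
From the linear strain diagram with ε_cu = 0.003: ε_t = 0.003 (d − c)/c = 0.003 × (940 − 159.13)/159.13 = 0.0147.
Since ε_t ≥ 0.005, the section is tension-controlled.

ε_t ≈ 0.0147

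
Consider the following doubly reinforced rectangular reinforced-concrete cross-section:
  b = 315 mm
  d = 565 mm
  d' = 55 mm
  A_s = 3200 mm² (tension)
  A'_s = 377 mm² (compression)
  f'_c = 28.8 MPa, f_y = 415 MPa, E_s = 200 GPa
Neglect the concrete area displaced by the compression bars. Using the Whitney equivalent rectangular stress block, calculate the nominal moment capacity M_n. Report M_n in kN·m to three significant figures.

Assume both tension and compression steel yield.
Net tension couple steel: A_s − A'_s = 2823 mm².
a = (A_s − A'_s) f_y / (0.85 f'_c b) = 1171545/(0.85 × 28.8 × 315) = 151.93 mm.
c = a/β₁ = 151.93/0.844 = 180.01 mm; ε'_s = 0.003(c − d')/c = 0.0021 ≥ f_y/E_s = 0.0021, so compression steel does yield.
M_n = (A_s − A'_s) f_y (d − a/2) + A'_s f_y (d − d') = [1171545 × (565 − 75.965) + 156455 × (565 − 55)] × 10⁻⁶ = 572.93 + 79.79 = 652.72 kN·m.

M_n ≈ 653 kN·m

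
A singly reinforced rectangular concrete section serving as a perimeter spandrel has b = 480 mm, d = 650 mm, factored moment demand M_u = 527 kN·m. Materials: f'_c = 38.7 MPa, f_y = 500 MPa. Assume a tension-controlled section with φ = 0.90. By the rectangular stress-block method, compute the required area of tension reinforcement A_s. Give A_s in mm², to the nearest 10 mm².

M_n = M_u/φ = 527/0.90 = 585.556 kN·m.
With M_n = 0.85 f'_c a b (d − a/2), solve the quadratic for a:
a = d − √(d² − 2M_n/(0.85 f'_c b)) = 650 − √(650² − 2 × 585.556×10⁶/(0.85 × 38.7 × 480)) = 59.80 mm.
A_s = 0.85 f'_c a b / f_y = 0.85 × 38.7 × 59.80 × 480 / 500 = 1888.4 mm².

A_s ≈ 1890 mm²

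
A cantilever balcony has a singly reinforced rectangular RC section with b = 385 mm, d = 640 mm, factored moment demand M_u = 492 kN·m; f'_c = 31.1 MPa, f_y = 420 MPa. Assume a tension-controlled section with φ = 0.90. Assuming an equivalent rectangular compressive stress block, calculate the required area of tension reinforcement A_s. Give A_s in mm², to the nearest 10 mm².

M_n = M_u/φ = 492/0.90 = 546.667 kN·m.
With M_n = 0.85 f'_c a b (d − a/2), solve the quadratic for a:
a = d − √(d² − 2M_n/(0.85 f'_c b)) = 640 − √(640² − 2 × 546.667×10⁶/(0.85 × 31.1 × 385)) = 90.30 mm.
A_s = 0.85 f'_c a b / f_y = 0.85 × 31.1 × 90.30 × 385 / 420 = 2188.2 mm².

A_s ≈ 2190 mm²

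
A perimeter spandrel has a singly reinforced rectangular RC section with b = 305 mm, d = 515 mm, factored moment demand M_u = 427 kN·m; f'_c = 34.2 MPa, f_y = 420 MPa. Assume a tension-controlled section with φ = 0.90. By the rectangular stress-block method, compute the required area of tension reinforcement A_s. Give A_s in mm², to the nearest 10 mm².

A_s ≈ 2480 mm²

M_n = M_u/φ = 427/0.90 = 474.444 kN·m.
With M_n = 0.85 f'_c a b (d − a/2), solve the quadratic for a:
a = d − √(d² − 2M_n/(0.85 f'_c b)) = 515 − √(515² − 2 × 474.444×10⁶/(0.85 × 34.2 × 305)) = 117.25 mm.
A_s = 0.85 f'_c a b / f_y = 0.85 × 34.2 × 117.25 × 305 / 420 = 2475.2 mm².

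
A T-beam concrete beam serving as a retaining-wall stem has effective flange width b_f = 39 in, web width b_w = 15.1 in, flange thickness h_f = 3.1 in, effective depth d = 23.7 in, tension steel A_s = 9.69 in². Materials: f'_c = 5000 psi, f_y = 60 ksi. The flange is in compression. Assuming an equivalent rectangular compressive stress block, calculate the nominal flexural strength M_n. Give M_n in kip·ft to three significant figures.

Tension: T = A_s f_y = 9.69 × 60 = 581.4 kips.
Try a within the flange: a = T/(0.85 f'_c b_f) = 581.4/(0.85 × 5 × 39) = 3.508 in.
a = 3.508 > h_f = 3.1 in: the block extends into the web. Split into flange-overhang and web parts.
C_f = 0.85 f'_c (b_f − b_w) h_f = 0.85 × 5 × (39 − 15.1) × 3.1 = 314.9 kips.
Remaining web compression depth: a_w = (T − C_f)/(0.85 f'_c b_w) = (581.4 − 314.9)/(0.85 × 5 × 15.1) = 4.153 in.
M_n = C_f(d − h_f/2) + (T − C_f)(d − a_w/2) = 314.9 × (23.7 − 1.55) + 266.5 × (23.7 − 2.0765) = 6975.0 + 5762.7 = 12737.7 kip·in.
M_n = 12737.7/12 = 1061.48 kip·ft.

M_n ≈ 1060 kip·ft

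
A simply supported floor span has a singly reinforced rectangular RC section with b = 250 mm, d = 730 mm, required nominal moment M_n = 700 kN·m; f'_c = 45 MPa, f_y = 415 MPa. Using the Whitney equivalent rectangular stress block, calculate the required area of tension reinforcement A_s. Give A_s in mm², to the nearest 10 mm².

A_s ≈ 2500 mm²

With M_n = 0.85 f'_c a b (d − a/2), solve the quadratic for a:
a = d − √(d² − 2M_n/(0.85 f'_c b)) = 730 − √(730² − 2 × 700×10⁶/(0.85 × 45 × 250)) = 108.31 mm.
A_s = 0.85 f'_c a b / f_y = 0.85 × 45 × 108.31 × 250 / 415 = 2495.7 mm².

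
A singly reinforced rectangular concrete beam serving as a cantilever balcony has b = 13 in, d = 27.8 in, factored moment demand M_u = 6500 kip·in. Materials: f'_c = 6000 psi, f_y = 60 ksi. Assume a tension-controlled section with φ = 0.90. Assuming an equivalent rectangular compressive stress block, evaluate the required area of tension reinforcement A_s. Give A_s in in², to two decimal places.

A_s ≈ 4.69 in²

M_n = M_u/φ = 6500/0.90 = 7222.22 kip·in.
From M_n = 0.85 f'_c a b (d − a/2):
a = d − √(d² − 2M_n/(0.85 f'_c b)) = 27.8 − √(27.8² − 2 × 7222.22/(0.85 × 6 × 13)) = 4.242 in.
A_s = 0.85 f'_c a b / f_y = 0.85 × 6 × 4.242 × 13 / 60 = 4.687 in².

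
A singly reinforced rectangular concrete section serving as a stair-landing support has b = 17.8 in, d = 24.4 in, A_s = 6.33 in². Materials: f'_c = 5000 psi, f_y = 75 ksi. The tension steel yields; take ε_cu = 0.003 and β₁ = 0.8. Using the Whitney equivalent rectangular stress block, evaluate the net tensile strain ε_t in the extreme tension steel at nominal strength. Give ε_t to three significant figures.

ε_t ≈ 0.00633

a = A_s f_y/(0.85 f'_c b) = 6.276 in.
β₁ = 0.8, so c = a/β₁ = 6.276/0.8 = 7.845 in.
From the linear strain diagram with ε_cu = 0.003: ε_t = 0.003 (d − c)/c = 0.003 × (24.4 − 7.845)/7.845 = 0.00633.
Since ε_t ≥ 0.005, the section is tension-controlled.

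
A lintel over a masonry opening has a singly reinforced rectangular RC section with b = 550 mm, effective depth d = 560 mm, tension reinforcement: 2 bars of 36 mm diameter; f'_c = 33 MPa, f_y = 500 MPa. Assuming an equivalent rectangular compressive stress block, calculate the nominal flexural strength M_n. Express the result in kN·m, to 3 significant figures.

A_s = 2 × 1018 = 2036 mm².
T = A_s f_y = 2036 × 500 = 1018000 N = 1018 kN.
From C = T: a = T/(0.85 f'_c b) = 1018000/(0.85 × 33 × 550) = 65.99 mm.
M_n = T(d − a/2) = 1018 kN × (560 − 32.995) mm = 536.49 kN·m.

M_n ≈ 536 kN·m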